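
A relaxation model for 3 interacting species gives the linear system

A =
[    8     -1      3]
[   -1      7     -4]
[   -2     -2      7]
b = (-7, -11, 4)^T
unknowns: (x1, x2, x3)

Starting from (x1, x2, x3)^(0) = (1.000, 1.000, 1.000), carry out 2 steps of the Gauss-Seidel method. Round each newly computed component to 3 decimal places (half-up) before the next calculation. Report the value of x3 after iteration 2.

-0.214

Iteration 1:
  x1 = (-7 - (-1)·1.000 - (3)·1.000) / (8) = -1.125
  x2 = (-11 - (-1)·-1.125 - (-4)·1.000) / (7) = -1.161
  x3 = (4 - (-2)·-1.125 - (-2)·-1.161) / (7) = -0.082
Iteration 2:
  x1 = (-7 - (-1)·-1.161 - (3)·-0.082) / (8) = -0.989
  x2 = (-11 - (-1)·-0.989 - (-4)·-0.082) / (7) = -1.760
  x3 = (4 - (-2)·-0.989 - (-2)·-1.760) / (7) = -0.214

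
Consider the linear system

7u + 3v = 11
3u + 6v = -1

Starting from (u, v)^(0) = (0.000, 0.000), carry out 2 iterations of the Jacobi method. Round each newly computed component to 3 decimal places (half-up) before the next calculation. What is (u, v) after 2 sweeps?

(1.643, -0.952)

Iteration 1:
  u = (11 - (3)·0.000) / (7) = 1.571
  v = (-1 - (3)·0.000) / (6) = -0.167
Iteration 2:
  u = (11 - (3)·-0.167) / (7) = 1.643
  v = (-1 - (3)·1.571) / (6) = -0.952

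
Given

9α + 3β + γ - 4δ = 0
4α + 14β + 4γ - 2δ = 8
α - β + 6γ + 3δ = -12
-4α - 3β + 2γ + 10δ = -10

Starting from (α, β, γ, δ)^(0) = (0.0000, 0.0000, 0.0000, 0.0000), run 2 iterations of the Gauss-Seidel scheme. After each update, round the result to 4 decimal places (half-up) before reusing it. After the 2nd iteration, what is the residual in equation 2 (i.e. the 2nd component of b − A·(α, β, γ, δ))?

-1.3282

Iteration 1:
  α = (0 - (3)·0.0000 - (1)·0.0000 - (-4)·0.0000) / (9) = 0.0000
  β = (8 - (4)·0.0000 - (4)·0.0000 - (-2)·0.0000) / (14) = 0.5714
  γ = (-12 - (1)·0.0000 - (-1)·0.5714 - (3)·0.0000) / (6) = -1.9048
  δ = (-10 - (-4)·0.0000 - (-3)·0.5714 - (2)·-1.9048) / (10) = -0.4476
Iteration 2:
  α = (0 - (3)·0.5714 - (1)·-1.9048 - (-4)·-0.4476) / (9) = -0.1778
  β = (8 - (4)·-0.1778 - (4)·-1.9048 - (-2)·-0.4476) / (14) = 1.1025
  γ = (-12 - (1)·-0.1778 - (-1)·1.1025 - (3)·-0.4476) / (6) = -1.5628
  δ = (-10 - (-4)·-0.1778 - (-3)·1.1025 - (2)·-1.5628) / (10) = -0.4278
Residual b − A·x = (-1.8557, -1.3282, -0.0595, -0.0001)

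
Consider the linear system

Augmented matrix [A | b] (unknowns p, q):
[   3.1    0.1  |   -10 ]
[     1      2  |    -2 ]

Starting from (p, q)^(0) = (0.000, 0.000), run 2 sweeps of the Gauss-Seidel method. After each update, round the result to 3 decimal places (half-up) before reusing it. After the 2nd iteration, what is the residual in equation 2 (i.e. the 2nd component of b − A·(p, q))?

0.000

Iteration 1:
  p = (-10 - (0.1)·0.000) / (3.1) = -3.226
  q = (-2 - (1)·-3.226) / (2) = 0.613
Iteration 2:
  p = (-10 - (0.1)·0.613) / (3.1) = -3.246
  q = (-2 - (1)·-3.246) / (2) = 0.623
Residual b − A·x = (0.000, 0.000)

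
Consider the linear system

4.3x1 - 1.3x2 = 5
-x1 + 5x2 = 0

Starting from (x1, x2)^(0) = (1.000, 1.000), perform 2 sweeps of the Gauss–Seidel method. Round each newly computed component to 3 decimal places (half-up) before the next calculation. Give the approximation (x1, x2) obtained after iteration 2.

(1.251, 0.250)

Iteration 1:
  x1 = (5 - (-1.3)·1.000) / (4.3) = 1.465
  x2 = (0 - (-1)·1.465) / (5) = 0.293
Iteration 2:
  x1 = (5 - (-1.3)·0.293) / (4.3) = 1.251
  x2 = (0 - (-1)·1.251) / (5) = 0.250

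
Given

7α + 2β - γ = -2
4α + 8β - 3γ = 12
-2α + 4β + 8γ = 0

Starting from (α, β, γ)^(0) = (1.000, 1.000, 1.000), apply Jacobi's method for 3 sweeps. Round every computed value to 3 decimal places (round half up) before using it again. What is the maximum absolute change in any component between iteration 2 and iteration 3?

Iteration 1:
  α = (-2 - (2)·1.000 - (-1)·1.000) / (7) = -0.429
  β = (12 - (4)·1.000 - (-3)·1.000) / (8) = 1.375
  γ = (0 - (-2)·1.000 - (4)·1.000) / (8) = -0.250
Iteration 2:
  α = (-2 - (2)·1.375 - (-1)·-0.250) / (7) = -0.714
  β = (12 - (4)·-0.429 - (-3)·-0.250) / (8) = 1.621
  γ = (0 - (-2)·-0.429 - (4)·1.375) / (8) = -0.795
Iteration 3:
  α = (-2 - (2)·1.621 - (-1)·-0.795) / (7) = -0.862
  β = (12 - (4)·-0.714 - (-3)·-0.795) / (8) = 1.559
  γ = (0 - (-2)·-0.714 - (4)·1.621) / (8) = -0.989
Change: (-0.148, -0.062, -0.194) → max |·| = 0.194

0.194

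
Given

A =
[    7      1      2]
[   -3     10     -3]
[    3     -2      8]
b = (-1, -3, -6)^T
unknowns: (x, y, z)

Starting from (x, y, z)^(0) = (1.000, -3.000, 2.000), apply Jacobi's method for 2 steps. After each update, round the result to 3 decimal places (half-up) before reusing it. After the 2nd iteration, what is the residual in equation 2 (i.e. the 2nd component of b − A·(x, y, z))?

5.922

Iteration 1:
  x = (-1 - (1)·-3.000 - (2)·2.000) / (7) = -0.286
  y = (-3 - (-3)·1.000 - (-3)·2.000) / (10) = 0.600
  z = (-6 - (3)·1.000 - (-2)·-3.000) / (8) = -1.875
Iteration 2:
  x = (-1 - (1)·0.600 - (2)·-1.875) / (7) = 0.307
  y = (-3 - (-3)·-0.286 - (-3)·-1.875) / (10) = -0.948
  z = (-6 - (3)·-0.286 - (-2)·0.600) / (8) = -0.493
Residual b − A·x = (-1.215, 5.922, -4.873)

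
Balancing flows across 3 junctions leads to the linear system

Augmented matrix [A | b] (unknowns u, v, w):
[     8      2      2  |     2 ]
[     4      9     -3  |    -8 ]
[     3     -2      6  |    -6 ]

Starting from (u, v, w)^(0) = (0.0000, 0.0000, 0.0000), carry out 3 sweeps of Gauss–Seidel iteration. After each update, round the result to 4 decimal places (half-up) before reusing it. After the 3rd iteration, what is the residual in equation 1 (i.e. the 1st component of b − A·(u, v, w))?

Iteration 1:
  u = (2 - (2)·0.0000 - (2)·0.0000) / (8) = 0.2500
  v = (-8 - (4)·0.2500 - (-3)·0.0000) / (9) = -1.0000
  w = (-6 - (3)·0.2500 - (-2)·-1.0000) / (6) = -1.4583
Iteration 2:
  u = (2 - (2)·-1.0000 - (2)·-1.4583) / (8) = 0.8646
  v = (-8 - (4)·0.8646 - (-3)·-1.4583) / (9) = -1.7593
  w = (-6 - (3)·0.8646 - (-2)·-1.7593) / (6) = -2.0187
Iteration 3:
  u = (2 - (2)·-1.7593 - (2)·-2.0187) / (8) = 1.1945
  v = (-8 - (4)·1.1945 - (-3)·-2.0187) / (9) = -2.0927
  w = (-6 - (3)·1.1945 - (-2)·-2.0927) / (6) = -2.2948
Residual b − A·x = (1.2190, -0.8281, -0.0001)

1.2190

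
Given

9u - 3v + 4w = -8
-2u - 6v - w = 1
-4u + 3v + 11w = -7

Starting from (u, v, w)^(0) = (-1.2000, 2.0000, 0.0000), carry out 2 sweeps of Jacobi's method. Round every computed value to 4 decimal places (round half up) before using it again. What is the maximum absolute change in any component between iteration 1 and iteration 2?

0.8374

Iteration 1:
  u = (-8 - (-3)·2.0000 - (4)·0.0000) / (9) = -0.2222
  v = (1 - (-2)·-1.2000 - (-1)·0.0000) / (-6) = 0.2333
  w = (-7 - (-4)·-1.2000 - (3)·2.0000) / (11) = -1.6182
Iteration 2:
  u = (-8 - (-3)·0.2333 - (4)·-1.6182) / (9) = -0.0919
  v = (1 - (-2)·-0.2222 - (-1)·-1.6182) / (-6) = 0.1771
  w = (-7 - (-4)·-0.2222 - (3)·0.2333) / (11) = -0.7808
Change: (0.1303, -0.0562, 0.8374) → max |·| = 0.8374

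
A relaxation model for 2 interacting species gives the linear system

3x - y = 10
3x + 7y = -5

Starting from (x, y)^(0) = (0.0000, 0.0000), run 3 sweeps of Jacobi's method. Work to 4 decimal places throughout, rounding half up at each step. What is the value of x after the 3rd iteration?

Iteration 1:
  x = (10 - (-1)·0.0000) / (3) = 3.3333
  y = (-5 - (3)·0.0000) / (7) = -0.7143
Iteration 2:
  x = (10 - (-1)·-0.7143) / (3) = 3.0952
  y = (-5 - (3)·3.3333) / (7) = -2.1428
Iteration 3:
  x = (10 - (-1)·-2.1428) / (3) = 2.6191
  y = (-5 - (3)·3.0952) / (7) = -2.0408

2.6191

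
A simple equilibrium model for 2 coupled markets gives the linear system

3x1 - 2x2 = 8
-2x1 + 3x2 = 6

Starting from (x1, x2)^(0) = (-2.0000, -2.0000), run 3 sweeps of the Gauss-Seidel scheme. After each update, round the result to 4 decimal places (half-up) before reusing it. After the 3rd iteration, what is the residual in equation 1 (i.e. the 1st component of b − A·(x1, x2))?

1.9315

Iteration 1:
  x1 = (8 - (-2)·-2.0000) / (3) = 1.3333
  x2 = (6 - (-2)·1.3333) / (3) = 2.8889
Iteration 2:
  x1 = (8 - (-2)·2.8889) / (3) = 4.5926
  x2 = (6 - (-2)·4.5926) / (3) = 5.0617
Iteration 3:
  x1 = (8 - (-2)·5.0617) / (3) = 6.0411
  x2 = (6 - (-2)·6.0411) / (3) = 6.0274
Residual b − A·x = (1.9315, 0.0000)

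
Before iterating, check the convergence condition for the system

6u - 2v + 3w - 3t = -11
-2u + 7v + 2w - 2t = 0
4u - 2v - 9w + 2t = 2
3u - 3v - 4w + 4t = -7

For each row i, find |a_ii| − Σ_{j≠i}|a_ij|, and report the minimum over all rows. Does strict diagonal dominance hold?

row 1: |6| − (2+3+3) = -2
row 2: |7| − (2+2+2) = 1
row 3: |-9| − (4+2+2) = 1
row 4: |4| − (3+3+4) = -6
minimum over rows = -6 → not strictly diagonally dominant

-6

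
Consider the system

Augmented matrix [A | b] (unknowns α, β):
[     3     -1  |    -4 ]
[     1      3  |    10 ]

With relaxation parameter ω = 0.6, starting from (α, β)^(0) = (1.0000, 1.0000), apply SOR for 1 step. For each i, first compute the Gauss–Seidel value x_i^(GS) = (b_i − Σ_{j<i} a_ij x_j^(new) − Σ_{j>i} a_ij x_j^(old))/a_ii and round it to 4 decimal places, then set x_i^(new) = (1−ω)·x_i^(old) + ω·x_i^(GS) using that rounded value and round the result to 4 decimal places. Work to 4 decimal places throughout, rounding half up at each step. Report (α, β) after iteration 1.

(-0.2000, 2.4400)

Iteration 1:
  α: GS value = (-4 - (-1)·1.0000) / (3) = -1.0000;  α ← (1−ω)·1.0000 + ω·-1.0000 = -0.2000
  β: GS value = (10 - (1)·-0.2000) / (3) = 3.4000;  β ← (1−ω)·1.0000 + ω·3.4000 = 2.4400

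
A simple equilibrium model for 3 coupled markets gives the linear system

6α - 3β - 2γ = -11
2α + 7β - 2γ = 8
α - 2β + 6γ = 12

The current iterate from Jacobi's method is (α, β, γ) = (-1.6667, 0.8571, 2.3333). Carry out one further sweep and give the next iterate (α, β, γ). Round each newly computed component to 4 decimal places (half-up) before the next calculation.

(-0.6270, 2.2857, 2.5635)

One sweep:
  α = (-11 - (-3)·0.8571 - (-2)·2.3333) / (6) = -0.6270
  β = (8 - (2)·-1.6667 - (-2)·2.3333) / (7) = 2.2857
  γ = (12 - (1)·-1.6667 - (-2)·0.8571) / (6) = 2.5635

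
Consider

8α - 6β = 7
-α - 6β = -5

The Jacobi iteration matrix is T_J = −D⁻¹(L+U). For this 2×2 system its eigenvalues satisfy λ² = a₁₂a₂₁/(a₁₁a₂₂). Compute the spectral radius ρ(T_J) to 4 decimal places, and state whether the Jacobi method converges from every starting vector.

0.3536

a₁₂a₂₁/(a₁₁a₂₂) = (-6)·(-1) / ((8)·(-6)) = -0.125000
ρ = √|-0.125000| = √0.125000 = 0.3536
ρ < 1, so Jacobi converges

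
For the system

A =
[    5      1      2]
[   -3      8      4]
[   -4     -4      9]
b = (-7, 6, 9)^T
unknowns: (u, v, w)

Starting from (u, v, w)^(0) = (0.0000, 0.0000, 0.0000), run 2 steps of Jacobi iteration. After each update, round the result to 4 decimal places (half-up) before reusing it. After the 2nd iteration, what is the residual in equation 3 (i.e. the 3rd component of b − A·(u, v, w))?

-6.2999

Iteration 1:
  u = (-7 - (1)·0.0000 - (2)·0.0000) / (5) = -1.4000
  v = (6 - (-3)·0.0000 - (4)·0.0000) / (8) = 0.7500
  w = (9 - (-4)·0.0000 - (-4)·0.0000) / (9) = 1.0000
Iteration 2:
  u = (-7 - (1)·0.7500 - (2)·1.0000) / (5) = -1.9500
  v = (6 - (-3)·-1.4000 - (4)·1.0000) / (8) = -0.2750
  w = (9 - (-4)·-1.4000 - (-4)·0.7500) / (9) = 0.7111
Residual b − A·x = (1.6028, -0.4944, -6.2999)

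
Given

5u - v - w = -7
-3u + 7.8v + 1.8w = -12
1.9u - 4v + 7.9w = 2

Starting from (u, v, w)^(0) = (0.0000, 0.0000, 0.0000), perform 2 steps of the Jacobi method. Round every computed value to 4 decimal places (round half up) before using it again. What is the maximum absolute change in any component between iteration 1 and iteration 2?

Iteration 1:
  u = (-7 - (-1)·0.0000 - (-1)·0.0000) / (5) = -1.4000
  v = (-12 - (-3)·0.0000 - (1.8)·0.0000) / (7.8) = -1.5385
  w = (2 - (1.9)·0.0000 - (-4)·0.0000) / (7.9) = 0.2532
Iteration 2:
  u = (-7 - (-1)·-1.5385 - (-1)·0.2532) / (5) = -1.6571
  v = (-12 - (-3)·-1.4000 - (1.8)·0.2532) / (7.8) = -2.1354
  w = (2 - (1.9)·-1.4000 - (-4)·-1.5385) / (7.9) = -0.1891
Change: (-0.2571, -0.5969, -0.4423) → max |·| = 0.5969

0.5969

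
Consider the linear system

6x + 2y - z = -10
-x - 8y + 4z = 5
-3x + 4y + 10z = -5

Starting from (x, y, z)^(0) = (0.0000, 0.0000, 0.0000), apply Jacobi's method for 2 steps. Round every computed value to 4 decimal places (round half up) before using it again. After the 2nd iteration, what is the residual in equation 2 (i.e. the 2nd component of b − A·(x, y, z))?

Iteration 1:
  x = (-10 - (2)·0.0000 - (-1)·0.0000) / (6) = -1.6667
  y = (5 - (-1)·0.0000 - (4)·0.0000) / (-8) = -0.6250
  z = (-5 - (-3)·0.0000 - (4)·0.0000) / (10) = -0.5000
Iteration 2:
  x = (-10 - (2)·-0.6250 - (-1)·-0.5000) / (6) = -1.5417
  y = (5 - (-1)·-1.6667 - (4)·-0.5000) / (-8) = -0.6667
  z = (-5 - (-3)·-1.6667 - (4)·-0.6250) / (10) = -0.7500
Residual b − A·x = (-0.1664, 1.1247, 0.5417)

1.1247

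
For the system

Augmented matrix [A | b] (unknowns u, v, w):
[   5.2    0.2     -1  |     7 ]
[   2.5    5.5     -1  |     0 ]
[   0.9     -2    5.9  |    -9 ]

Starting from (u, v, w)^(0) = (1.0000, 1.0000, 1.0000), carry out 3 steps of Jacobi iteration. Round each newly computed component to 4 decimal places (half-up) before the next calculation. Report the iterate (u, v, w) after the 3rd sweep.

Iteration 1:
  u = (7 - (0.2)·1.0000 - (-1)·1.0000) / (5.2) = 1.5000
  v = (0 - (2.5)·1.0000 - (-1)·1.0000) / (5.5) = -0.2727
  w = (-9 - (0.9)·1.0000 - (-2)·1.0000) / (5.9) = -1.3390
Iteration 2:
  u = (7 - (0.2)·-0.2727 - (-1)·-1.3390) / (5.2) = 1.0991
  v = (0 - (2.5)·1.5000 - (-1)·-1.3390) / (5.5) = -0.9253
  w = (-9 - (0.9)·1.5000 - (-2)·-0.2727) / (5.9) = -1.8467
Iteration 3:
  u = (7 - (0.2)·-0.9253 - (-1)·-1.8467) / (5.2) = 1.0266
  v = (0 - (2.5)·1.0991 - (-1)·-1.8467) / (5.5) = -0.8354
  w = (-9 - (0.9)·1.0991 - (-2)·-0.9253) / (5.9) = -2.0067

(1.0266, -0.8354, -2.0067)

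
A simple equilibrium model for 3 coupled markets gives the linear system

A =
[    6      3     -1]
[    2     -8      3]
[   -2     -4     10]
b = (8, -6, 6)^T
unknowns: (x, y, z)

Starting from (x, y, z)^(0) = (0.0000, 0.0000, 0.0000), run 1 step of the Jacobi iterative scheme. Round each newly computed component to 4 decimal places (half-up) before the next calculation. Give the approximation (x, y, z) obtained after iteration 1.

Iteration 1:
  x = (8 - (3)·0.0000 - (-1)·0.0000) / (6) = 1.3333
  y = (-6 - (2)·0.0000 - (3)·0.0000) / (-8) = 0.7500
  z = (6 - (-2)·0.0000 - (-4)·0.0000) / (10) = 0.6000

(1.3333, 0.7500, 0.6000)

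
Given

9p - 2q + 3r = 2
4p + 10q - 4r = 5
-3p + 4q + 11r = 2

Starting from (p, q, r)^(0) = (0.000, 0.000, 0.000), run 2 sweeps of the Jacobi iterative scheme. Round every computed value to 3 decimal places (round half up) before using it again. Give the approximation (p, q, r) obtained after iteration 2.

Iteration 1:
  p = (2 - (-2)·0.000 - (3)·0.000) / (9) = 0.222
  q = (5 - (4)·0.000 - (-4)·0.000) / (10) = 0.500
  r = (2 - (-3)·0.000 - (4)·0.000) / (11) = 0.182
Iteration 2:
  p = (2 - (-2)·0.500 - (3)·0.182) / (9) = 0.273
  q = (5 - (4)·0.222 - (-4)·0.182) / (10) = 0.484
  r = (2 - (-3)·0.222 - (4)·0.500) / (11) = 0.061

(0.273, 0.484, 0.061)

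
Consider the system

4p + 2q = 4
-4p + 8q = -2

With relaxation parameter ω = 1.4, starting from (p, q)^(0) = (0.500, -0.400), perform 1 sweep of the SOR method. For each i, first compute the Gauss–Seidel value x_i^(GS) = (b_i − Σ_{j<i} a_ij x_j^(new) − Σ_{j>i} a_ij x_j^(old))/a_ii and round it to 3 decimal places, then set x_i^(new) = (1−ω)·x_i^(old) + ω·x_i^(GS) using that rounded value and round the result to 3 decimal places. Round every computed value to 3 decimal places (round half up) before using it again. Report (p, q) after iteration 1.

Iteration 1:
  p: GS value = (4 - (2)·-0.400) / (4) = 1.200;  p ← (1−ω)·0.500 + ω·1.200 = 1.480
  q: GS value = (-2 - (-4)·1.480) / (8) = 0.490;  q ← (1−ω)·-0.400 + ω·0.490 = 0.846

(1.480, 0.846)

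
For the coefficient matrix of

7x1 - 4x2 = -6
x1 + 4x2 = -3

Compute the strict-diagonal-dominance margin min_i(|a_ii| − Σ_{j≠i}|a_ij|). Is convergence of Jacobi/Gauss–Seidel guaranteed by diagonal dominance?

row 1: |7| − (4) = 3
row 2: |4| − (1) = 3
minimum over rows = 3 → strictly diagonally dominant (convergence guaranteed)

3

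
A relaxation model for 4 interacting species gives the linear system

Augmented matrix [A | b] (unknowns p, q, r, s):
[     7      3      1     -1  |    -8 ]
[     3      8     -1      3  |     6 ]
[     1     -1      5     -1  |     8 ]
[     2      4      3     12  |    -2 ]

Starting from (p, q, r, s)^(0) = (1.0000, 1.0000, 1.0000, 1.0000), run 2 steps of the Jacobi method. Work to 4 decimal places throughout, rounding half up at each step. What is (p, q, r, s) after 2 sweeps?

(-1.5845, 1.9080, 1.7559, -0.3964)

Iteration 1:
  p = (-8 - (3)·1.0000 - (1)·1.0000 - (-1)·1.0000) / (7) = -1.5714
  q = (6 - (3)·1.0000 - (-1)·1.0000 - (3)·1.0000) / (8) = 0.1250
  r = (8 - (1)·1.0000 - (-1)·1.0000 - (-1)·1.0000) / (5) = 1.8000
  s = (-2 - (2)·1.0000 - (4)·1.0000 - (3)·1.0000) / (12) = -0.9167
Iteration 2:
  p = (-8 - (3)·0.1250 - (1)·1.8000 - (-1)·-0.9167) / (7) = -1.5845
  q = (6 - (3)·-1.5714 - (-1)·1.8000 - (3)·-0.9167) / (8) = 1.9080
  r = (8 - (1)·-1.5714 - (-1)·0.1250 - (-1)·-0.9167) / (5) = 1.7559
  s = (-2 - (2)·-1.5714 - (4)·0.1250 - (3)·1.8000) / (12) = -0.3964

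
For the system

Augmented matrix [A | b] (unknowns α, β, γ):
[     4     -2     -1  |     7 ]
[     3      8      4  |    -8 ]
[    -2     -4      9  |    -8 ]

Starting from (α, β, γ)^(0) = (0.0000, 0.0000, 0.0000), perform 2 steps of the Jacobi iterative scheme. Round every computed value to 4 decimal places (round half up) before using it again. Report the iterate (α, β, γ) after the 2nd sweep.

Iteration 1:
  α = (7 - (-2)·0.0000 - (-1)·0.0000) / (4) = 1.7500
  β = (-8 - (3)·0.0000 - (4)·0.0000) / (8) = -1.0000
  γ = (-8 - (-2)·0.0000 - (-4)·0.0000) / (9) = -0.8889
Iteration 2:
  α = (7 - (-2)·-1.0000 - (-1)·-0.8889) / (4) = 1.0278
  β = (-8 - (3)·1.7500 - (4)·-0.8889) / (8) = -1.2118
  γ = (-8 - (-2)·1.7500 - (-4)·-1.0000) / (9) = -0.9444

(1.0278, -1.2118, -0.9444)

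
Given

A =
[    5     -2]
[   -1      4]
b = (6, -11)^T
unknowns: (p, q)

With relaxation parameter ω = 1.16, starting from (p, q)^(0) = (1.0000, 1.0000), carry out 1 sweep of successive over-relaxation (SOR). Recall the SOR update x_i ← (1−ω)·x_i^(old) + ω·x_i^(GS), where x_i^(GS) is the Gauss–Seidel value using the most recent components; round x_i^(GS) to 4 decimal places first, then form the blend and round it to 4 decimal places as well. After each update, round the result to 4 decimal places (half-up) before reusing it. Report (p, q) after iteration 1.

Iteration 1:
  p: GS value = (6 - (-2)·1.0000) / (5) = 1.6000;  p ← (1−ω)·1.0000 + ω·1.6000 = 1.6960
  q: GS value = (-11 - (-1)·1.6960) / (4) = -2.3260;  q ← (1−ω)·1.0000 + ω·-2.3260 = -2.8582

(1.6960, -2.8582)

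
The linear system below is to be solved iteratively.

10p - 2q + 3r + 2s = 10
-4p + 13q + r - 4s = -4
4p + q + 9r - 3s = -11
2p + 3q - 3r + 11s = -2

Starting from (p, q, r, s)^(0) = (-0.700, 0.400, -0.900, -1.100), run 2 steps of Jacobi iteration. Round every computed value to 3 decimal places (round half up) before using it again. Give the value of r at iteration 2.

-1.968

Iteration 1:
  p = (10 - (-2)·0.400 - (3)·-0.900 - (2)·-1.100) / (10) = 1.570
  q = (-4 - (-4)·-0.700 - (1)·-0.900 - (-4)·-1.100) / (13) = -0.792
  r = (-11 - (4)·-0.700 - (1)·0.400 - (-3)·-1.100) / (9) = -1.322
  s = (-2 - (2)·-0.700 - (3)·0.400 - (-3)·-0.900) / (11) = -0.409
Iteration 2:
  p = (10 - (-2)·-0.792 - (3)·-1.322 - (2)·-0.409) / (10) = 1.320
  q = (-4 - (-4)·1.570 - (1)·-1.322 - (-4)·-0.409) / (13) = 0.151
  r = (-11 - (4)·1.570 - (1)·-0.792 - (-3)·-0.409) / (9) = -1.968
  s = (-2 - (2)·1.570 - (3)·-0.792 - (-3)·-1.322) / (11) = -0.612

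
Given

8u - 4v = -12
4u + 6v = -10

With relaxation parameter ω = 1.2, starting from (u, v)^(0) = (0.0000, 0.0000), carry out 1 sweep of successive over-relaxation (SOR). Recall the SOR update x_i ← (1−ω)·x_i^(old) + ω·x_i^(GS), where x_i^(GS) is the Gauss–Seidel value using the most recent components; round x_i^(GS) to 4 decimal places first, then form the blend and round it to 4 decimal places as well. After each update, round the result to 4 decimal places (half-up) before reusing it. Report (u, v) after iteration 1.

Iteration 1:
  u: GS value = (-12 - (-4)·0.0000) / (8) = -1.5000;  u ← (1−ω)·0.0000 + ω·-1.5000 = -1.8000
  v: GS value = (-10 - (4)·-1.8000) / (6) = -0.4667;  v ← (1−ω)·0.0000 + ω·-0.4667 = -0.5600

(-1.8000, -0.5600)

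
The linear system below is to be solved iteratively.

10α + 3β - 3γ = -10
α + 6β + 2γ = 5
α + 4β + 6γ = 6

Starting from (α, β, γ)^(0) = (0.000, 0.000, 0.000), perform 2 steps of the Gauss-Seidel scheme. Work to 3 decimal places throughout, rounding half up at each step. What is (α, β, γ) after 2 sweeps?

(-1.150, 0.858, 0.620)

Iteration 1:
  α = (-10 - (3)·0.000 - (-3)·0.000) / (10) = -1.000
  β = (5 - (1)·-1.000 - (2)·0.000) / (6) = 1.000
  γ = (6 - (1)·-1.000 - (4)·1.000) / (6) = 0.500
Iteration 2:
  α = (-10 - (3)·1.000 - (-3)·0.500) / (10) = -1.150
  β = (5 - (1)·-1.150 - (2)·0.500) / (6) = 0.858
  γ = (6 - (1)·-1.150 - (4)·0.858) / (6) = 0.620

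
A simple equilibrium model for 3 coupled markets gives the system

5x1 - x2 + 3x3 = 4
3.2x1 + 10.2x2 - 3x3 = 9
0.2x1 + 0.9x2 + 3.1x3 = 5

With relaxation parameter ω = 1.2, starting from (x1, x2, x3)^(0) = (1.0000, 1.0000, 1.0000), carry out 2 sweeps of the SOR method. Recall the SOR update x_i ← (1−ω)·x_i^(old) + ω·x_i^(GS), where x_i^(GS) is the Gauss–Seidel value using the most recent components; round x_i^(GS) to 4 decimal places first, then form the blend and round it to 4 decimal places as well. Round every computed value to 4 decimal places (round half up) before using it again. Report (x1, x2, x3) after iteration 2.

Iteration 1:
  x1: GS value = (4 - (-1)·1.0000 - (3)·1.0000) / (5) = 0.4000;  x1 ← (1−ω)·1.0000 + ω·0.4000 = 0.2800
  x2: GS value = (9 - (3.2)·0.2800 - (-3)·1.0000) / (10.2) = 1.0886;  x2 ← (1−ω)·1.0000 + ω·1.0886 = 1.1063
  x3: GS value = (5 - (0.2)·0.2800 - (0.9)·1.1063) / (3.1) = 1.2737;  x3 ← (1−ω)·1.0000 + ω·1.2737 = 1.3284
Iteration 2:
  x1: GS value = (4 - (-1)·1.1063 - (3)·1.3284) / (5) = 0.2242;  x1 ← (1−ω)·0.2800 + ω·0.2242 = 0.2130
  x2: GS value = (9 - (3.2)·0.2130 - (-3)·1.3284) / (10.2) = 1.2062;  x2 ← (1−ω)·1.1063 + ω·1.2062 = 1.2262
  x3: GS value = (5 - (0.2)·0.2130 - (0.9)·1.2262) / (3.1) = 1.2432;  x3 ← (1−ω)·1.3284 + ω·1.2432 = 1.2262

(0.2130, 1.2262, 1.2262)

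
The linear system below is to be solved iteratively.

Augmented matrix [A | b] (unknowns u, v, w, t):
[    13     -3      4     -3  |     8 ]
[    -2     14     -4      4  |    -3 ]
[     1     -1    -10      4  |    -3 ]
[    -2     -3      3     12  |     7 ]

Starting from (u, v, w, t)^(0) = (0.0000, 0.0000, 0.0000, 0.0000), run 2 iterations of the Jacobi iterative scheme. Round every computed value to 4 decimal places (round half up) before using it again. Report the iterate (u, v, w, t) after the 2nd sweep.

Iteration 1:
  u = (8 - (-3)·0.0000 - (4)·0.0000 - (-3)·0.0000) / (13) = 0.6154
  v = (-3 - (-2)·0.0000 - (-4)·0.0000 - (4)·0.0000) / (14) = -0.2143
  w = (-3 - (1)·0.0000 - (-1)·0.0000 - (4)·0.0000) / (-10) = 0.3000
  t = (7 - (-2)·0.0000 - (-3)·0.0000 - (3)·0.0000) / (12) = 0.5833
Iteration 2:
  u = (8 - (-3)·-0.2143 - (4)·0.3000 - (-3)·0.5833) / (13) = 0.6082
  v = (-3 - (-2)·0.6154 - (-4)·0.3000 - (4)·0.5833) / (14) = -0.2073
  w = (-3 - (1)·0.6154 - (-1)·-0.2143 - (4)·0.5833) / (-10) = 0.6163
  t = (7 - (-2)·0.6154 - (-3)·-0.2143 - (3)·0.3000) / (12) = 0.5573

(0.6082, -0.2073, 0.6163, 0.5573)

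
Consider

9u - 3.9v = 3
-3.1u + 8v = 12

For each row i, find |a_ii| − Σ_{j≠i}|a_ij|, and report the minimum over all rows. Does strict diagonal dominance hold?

row 1: |9| − (3.9) = 5.1
row 2: |8| − (3.1) = 4.9
minimum over rows = 4.9 → strictly diagonally dominant (convergence guaranteed)

4.9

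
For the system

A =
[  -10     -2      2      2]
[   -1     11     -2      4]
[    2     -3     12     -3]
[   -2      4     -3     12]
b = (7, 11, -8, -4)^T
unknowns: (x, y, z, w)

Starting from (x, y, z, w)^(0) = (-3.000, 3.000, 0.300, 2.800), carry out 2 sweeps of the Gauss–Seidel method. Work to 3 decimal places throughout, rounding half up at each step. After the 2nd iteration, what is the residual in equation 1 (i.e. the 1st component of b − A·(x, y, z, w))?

Iteration 1:
  x = (7 - (-2)·3.000 - (2)·0.300 - (2)·2.800) / (-10) = -0.680
  y = (11 - (-1)·-0.680 - (-2)·0.300 - (4)·2.800) / (11) = -0.025
  z = (-8 - (2)·-0.680 - (-3)·-0.025 - (-3)·2.800) / (12) = 0.140
  w = (-4 - (-2)·-0.680 - (4)·-0.025 - (-3)·0.140) / (12) = -0.403
Iteration 2:
  x = (7 - (-2)·-0.025 - (2)·0.140 - (2)·-0.403) / (-10) = -0.748
  y = (11 - (-1)·-0.748 - (-2)·0.140 - (4)·-0.403) / (11) = 1.104
  z = (-8 - (2)·-0.748 - (-3)·1.104 - (-3)·-0.403) / (12) = -0.367
  w = (-4 - (-2)·-0.748 - (4)·1.104 - (-3)·-0.367) / (12) = -0.918
Residual b − A·x = (4.298, 1.046, -1.542, 0.003)

4.298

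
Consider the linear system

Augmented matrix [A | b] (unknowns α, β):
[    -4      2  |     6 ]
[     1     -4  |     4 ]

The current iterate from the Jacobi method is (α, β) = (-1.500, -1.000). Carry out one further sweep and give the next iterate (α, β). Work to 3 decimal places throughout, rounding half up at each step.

(-2.000, -1.375)

One sweep:
  α = (6 - (2)·-1.000) / (-4) = -2.000
  β = (4 - (1)·-1.500) / (-4) = -1.375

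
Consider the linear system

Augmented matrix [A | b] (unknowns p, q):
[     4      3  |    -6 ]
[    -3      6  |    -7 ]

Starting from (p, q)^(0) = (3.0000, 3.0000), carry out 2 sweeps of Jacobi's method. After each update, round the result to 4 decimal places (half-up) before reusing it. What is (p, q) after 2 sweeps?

(-1.7500, -3.0417)

Iteration 1:
  p = (-6 - (3)·3.0000) / (4) = -3.7500
  q = (-7 - (-3)·3.0000) / (6) = 0.3333
Iteration 2:
  p = (-6 - (3)·0.3333) / (4) = -1.7500
  q = (-7 - (-3)·-3.7500) / (6) = -3.0417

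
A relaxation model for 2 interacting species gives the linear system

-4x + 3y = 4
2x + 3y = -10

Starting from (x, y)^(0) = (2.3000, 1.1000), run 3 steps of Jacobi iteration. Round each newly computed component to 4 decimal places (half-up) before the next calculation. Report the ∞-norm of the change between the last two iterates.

Iteration 1:
  x = (4 - (3)·1.1000) / (-4) = -0.1750
  y = (-10 - (2)·2.3000) / (3) = -4.8667
Iteration 2:
  x = (4 - (3)·-4.8667) / (-4) = -4.6500
  y = (-10 - (2)·-0.1750) / (3) = -3.2167
Iteration 3:
  x = (4 - (3)·-3.2167) / (-4) = -3.4125
  y = (-10 - (2)·-4.6500) / (3) = -0.2333
Change: (1.2375, 2.9834) → max |·| = 2.9834

2.9834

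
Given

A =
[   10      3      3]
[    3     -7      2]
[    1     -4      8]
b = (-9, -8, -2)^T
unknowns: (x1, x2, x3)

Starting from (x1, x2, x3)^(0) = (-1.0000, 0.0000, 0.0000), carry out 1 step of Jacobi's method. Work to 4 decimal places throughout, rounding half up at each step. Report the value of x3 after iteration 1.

Iteration 1:
  x1 = (-9 - (3)·0.0000 - (3)·0.0000) / (10) = -0.9000
  x2 = (-8 - (3)·-1.0000 - (2)·0.0000) / (-7) = 0.7143
  x3 = (-2 - (1)·-1.0000 - (-4)·0.0000) / (8) = -0.1250

-0.1250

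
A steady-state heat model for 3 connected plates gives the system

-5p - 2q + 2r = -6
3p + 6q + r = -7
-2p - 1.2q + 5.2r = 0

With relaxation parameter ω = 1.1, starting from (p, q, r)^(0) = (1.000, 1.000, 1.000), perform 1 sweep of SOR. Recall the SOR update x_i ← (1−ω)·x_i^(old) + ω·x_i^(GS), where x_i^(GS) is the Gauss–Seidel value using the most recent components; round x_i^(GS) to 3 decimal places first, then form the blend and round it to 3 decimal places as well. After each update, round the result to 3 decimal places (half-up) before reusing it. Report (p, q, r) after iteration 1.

Iteration 1:
  p: GS value = (-6 - (-2)·1.000 - (2)·1.000) / (-5) = 1.200;  p ← (1−ω)·1.000 + ω·1.200 = 1.220
  q: GS value = (-7 - (3)·1.220 - (1)·1.000) / (6) = -1.943;  q ← (1−ω)·1.000 + ω·-1.943 = -2.237
  r: GS value = (0 - (-2)·1.220 - (-1.2)·-2.237) / (5.2) = -0.047;  r ← (1−ω)·1.000 + ω·-0.047 = -0.152

(1.220, -2.237, -0.152)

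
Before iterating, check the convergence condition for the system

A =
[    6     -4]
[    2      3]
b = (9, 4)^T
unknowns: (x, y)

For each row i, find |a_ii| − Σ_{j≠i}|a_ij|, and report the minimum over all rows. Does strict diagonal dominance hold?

1

row 1: |6| − (4) = 2
row 2: |3| − (2) = 1
minimum over rows = 1 → strictly diagonally dominant (convergence guaranteed)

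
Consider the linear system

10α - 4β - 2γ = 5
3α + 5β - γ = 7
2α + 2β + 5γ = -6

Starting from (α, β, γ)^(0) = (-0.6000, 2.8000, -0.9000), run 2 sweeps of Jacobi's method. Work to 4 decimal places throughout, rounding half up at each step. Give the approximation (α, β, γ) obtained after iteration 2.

Iteration 1:
  α = (5 - (-4)·2.8000 - (-2)·-0.9000) / (10) = 1.4400
  β = (7 - (3)·-0.6000 - (-1)·-0.9000) / (5) = 1.5800
  γ = (-6 - (2)·-0.6000 - (2)·2.8000) / (5) = -2.0800
Iteration 2:
  α = (5 - (-4)·1.5800 - (-2)·-2.0800) / (10) = 0.7160
  β = (7 - (3)·1.4400 - (-1)·-2.0800) / (5) = 0.1200
  γ = (-6 - (2)·1.4400 - (2)·1.5800) / (5) = -2.4080

(0.7160, 0.1200, -2.4080)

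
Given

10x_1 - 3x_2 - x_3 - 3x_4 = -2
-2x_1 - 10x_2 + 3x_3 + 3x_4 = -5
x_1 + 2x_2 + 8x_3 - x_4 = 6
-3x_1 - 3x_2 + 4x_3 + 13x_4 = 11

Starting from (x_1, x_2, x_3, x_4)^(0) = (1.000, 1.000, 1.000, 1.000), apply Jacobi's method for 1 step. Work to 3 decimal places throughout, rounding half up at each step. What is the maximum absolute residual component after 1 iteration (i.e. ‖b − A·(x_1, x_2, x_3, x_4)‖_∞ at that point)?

0.800

Iteration 1:
  x_1 = (-2 - (-3)·1.000 - (-1)·1.000 - (-3)·1.000) / (10) = 0.500
  x_2 = (-5 - (-2)·1.000 - (3)·1.000 - (3)·1.000) / (-10) = 0.900
  x_3 = (6 - (1)·1.000 - (2)·1.000 - (-1)·1.000) / (8) = 0.500
  x_4 = (11 - (-3)·1.000 - (-3)·1.000 - (4)·1.000) / (13) = 1.000
Residual b − A·x = (-0.800, 0.500, 0.700, 0.200); ∞-norm = 0.800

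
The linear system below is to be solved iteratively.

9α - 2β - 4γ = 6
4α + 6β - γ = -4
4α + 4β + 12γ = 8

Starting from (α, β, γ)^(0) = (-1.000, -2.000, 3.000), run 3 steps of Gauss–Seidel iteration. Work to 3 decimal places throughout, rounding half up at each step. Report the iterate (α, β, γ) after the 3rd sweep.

(0.793, -1.064, 0.757)

Iteration 1:
  α = (6 - (-2)·-2.000 - (-4)·3.000) / (9) = 1.556
  β = (-4 - (4)·1.556 - (-1)·3.000) / (6) = -1.204
  γ = (8 - (4)·1.556 - (4)·-1.204) / (12) = 0.549
Iteration 2:
  α = (6 - (-2)·-1.204 - (-4)·0.549) / (9) = 0.643
  β = (-4 - (4)·0.643 - (-1)·0.549) / (6) = -1.004
  γ = (8 - (4)·0.643 - (4)·-1.004) / (12) = 0.787
Iteration 3:
  α = (6 - (-2)·-1.004 - (-4)·0.787) / (9) = 0.793
  β = (-4 - (4)·0.793 - (-1)·0.787) / (6) = -1.064
  γ = (8 - (4)·0.793 - (4)·-1.064) / (12) = 0.757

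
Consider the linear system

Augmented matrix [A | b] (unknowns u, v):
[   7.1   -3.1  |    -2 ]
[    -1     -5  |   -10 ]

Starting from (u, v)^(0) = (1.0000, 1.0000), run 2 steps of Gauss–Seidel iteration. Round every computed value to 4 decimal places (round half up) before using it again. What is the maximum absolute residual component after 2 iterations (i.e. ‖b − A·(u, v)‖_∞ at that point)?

Iteration 1:
  u = (-2 - (-3.1)·1.0000) / (7.1) = 0.1549
  v = (-10 - (-1)·0.1549) / (-5) = 1.9690
Iteration 2:
  u = (-2 - (-3.1)·1.9690) / (7.1) = 0.5780
  v = (-10 - (-1)·0.5780) / (-5) = 1.8844
Residual b − A·x = (-0.2622, 0.0000); ∞-norm = 0.2622

0.2622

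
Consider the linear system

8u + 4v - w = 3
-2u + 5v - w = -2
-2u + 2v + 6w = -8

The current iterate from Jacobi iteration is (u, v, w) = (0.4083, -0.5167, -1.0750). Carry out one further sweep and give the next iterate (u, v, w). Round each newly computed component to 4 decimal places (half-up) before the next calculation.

(0.4990, -0.4517, -1.0250)

One sweep:
  u = (3 - (4)·-0.5167 - (-1)·-1.0750) / (8) = 0.4990
  v = (-2 - (-2)·0.4083 - (-1)·-1.0750) / (5) = -0.4517
  w = (-8 - (-2)·0.4083 - (2)·-0.5167) / (6) = -1.0250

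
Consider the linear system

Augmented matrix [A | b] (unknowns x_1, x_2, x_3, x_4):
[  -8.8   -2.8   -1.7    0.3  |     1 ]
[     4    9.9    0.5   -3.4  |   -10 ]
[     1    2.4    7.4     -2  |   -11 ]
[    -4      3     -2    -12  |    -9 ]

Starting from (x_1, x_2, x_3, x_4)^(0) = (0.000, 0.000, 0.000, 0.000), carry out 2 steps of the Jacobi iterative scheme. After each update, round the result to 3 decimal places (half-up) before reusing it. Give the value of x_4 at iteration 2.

Iteration 1:
  x_1 = (1 - (-2.8)·0.000 - (-1.7)·0.000 - (0.3)·0.000) / (-8.8) = -0.114
  x_2 = (-10 - (4)·0.000 - (0.5)·0.000 - (-3.4)·0.000) / (9.9) = -1.010
  x_3 = (-11 - (1)·0.000 - (2.4)·0.000 - (-2)·0.000) / (7.4) = -1.486
  x_4 = (-9 - (-4)·0.000 - (3)·0.000 - (-2)·0.000) / (-12) = 0.750
Iteration 2:
  x_1 = (1 - (-2.8)·-1.010 - (-1.7)·-1.486 - (0.3)·0.750) / (-8.8) = 0.520
  x_2 = (-10 - (4)·-0.114 - (0.5)·-1.486 - (-3.4)·0.750) / (9.9) = -0.631
  x_3 = (-11 - (1)·-0.114 - (2.4)·-1.010 - (-2)·0.750) / (7.4) = -0.941
  x_4 = (-9 - (-4)·-0.114 - (3)·-1.010 - (-2)·-1.486) / (-12) = 0.783

0.783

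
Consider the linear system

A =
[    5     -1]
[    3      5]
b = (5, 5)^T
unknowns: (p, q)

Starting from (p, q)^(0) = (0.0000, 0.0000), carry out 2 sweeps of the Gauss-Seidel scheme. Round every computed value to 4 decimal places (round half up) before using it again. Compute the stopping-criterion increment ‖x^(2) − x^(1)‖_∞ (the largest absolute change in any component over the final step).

Iteration 1:
  p = (5 - (-1)·0.0000) / (5) = 1.0000
  q = (5 - (3)·1.0000) / (5) = 0.4000
Iteration 2:
  p = (5 - (-1)·0.4000) / (5) = 1.0800
  q = (5 - (3)·1.0800) / (5) = 0.3520
Change: (0.0800, -0.0480) → max |·| = 0.0800

0.0800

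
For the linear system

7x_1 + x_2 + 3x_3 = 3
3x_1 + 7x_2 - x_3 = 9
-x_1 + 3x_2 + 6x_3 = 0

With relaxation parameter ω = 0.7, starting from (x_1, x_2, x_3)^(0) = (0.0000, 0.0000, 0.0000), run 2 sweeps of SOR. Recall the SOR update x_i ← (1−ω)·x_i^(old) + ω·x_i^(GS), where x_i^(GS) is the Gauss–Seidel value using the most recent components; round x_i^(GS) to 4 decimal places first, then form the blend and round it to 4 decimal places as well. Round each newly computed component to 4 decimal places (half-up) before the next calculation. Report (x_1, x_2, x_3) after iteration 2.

(0.3836, 1.0031, -0.3809)

Iteration 1:
  x_1: GS value = (3 - (1)·0.0000 - (3)·0.0000) / (7) = 0.4286;  x_1 ← (1−ω)·0.0000 + ω·0.4286 = 0.3000
  x_2: GS value = (9 - (3)·0.3000 - (-1)·0.0000) / (7) = 1.1571;  x_2 ← (1−ω)·0.0000 + ω·1.1571 = 0.8100
  x_3: GS value = (0 - (-1)·0.3000 - (3)·0.8100) / (6) = -0.3550;  x_3 ← (1−ω)·0.0000 + ω·-0.3550 = -0.2485
Iteration 2:
  x_1: GS value = (3 - (1)·0.8100 - (3)·-0.2485) / (7) = 0.4194;  x_1 ← (1−ω)·0.3000 + ω·0.4194 = 0.3836
  x_2: GS value = (9 - (3)·0.3836 - (-1)·-0.2485) / (7) = 1.0858;  x_2 ← (1−ω)·0.8100 + ω·1.0858 = 1.0031
  x_3: GS value = (0 - (-1)·0.3836 - (3)·1.0031) / (6) = -0.4376;  x_3 ← (1−ω)·-0.2485 + ω·-0.4376 = -0.3809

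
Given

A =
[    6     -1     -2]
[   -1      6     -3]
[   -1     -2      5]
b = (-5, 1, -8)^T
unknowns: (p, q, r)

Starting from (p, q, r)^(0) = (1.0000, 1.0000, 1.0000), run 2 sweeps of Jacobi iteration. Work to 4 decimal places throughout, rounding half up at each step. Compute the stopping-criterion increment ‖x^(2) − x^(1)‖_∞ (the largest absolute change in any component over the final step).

1.2222

Iteration 1:
  p = (-5 - (-1)·1.0000 - (-2)·1.0000) / (6) = -0.3333
  q = (1 - (-1)·1.0000 - (-3)·1.0000) / (6) = 0.8333
  r = (-8 - (-1)·1.0000 - (-2)·1.0000) / (5) = -1.0000
Iteration 2:
  p = (-5 - (-1)·0.8333 - (-2)·-1.0000) / (6) = -1.0278
  q = (1 - (-1)·-0.3333 - (-3)·-1.0000) / (6) = -0.3889
  r = (-8 - (-1)·-0.3333 - (-2)·0.8333) / (5) = -1.3333
Change: (-0.6945, -1.2222, -0.3333) → max |·| = 1.2222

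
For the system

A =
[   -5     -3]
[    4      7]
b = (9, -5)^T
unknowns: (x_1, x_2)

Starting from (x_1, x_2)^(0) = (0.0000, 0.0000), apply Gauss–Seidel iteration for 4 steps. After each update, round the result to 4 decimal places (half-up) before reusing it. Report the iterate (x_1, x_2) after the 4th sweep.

Iteration 1:
  x_1 = (9 - (-3)·0.0000) / (-5) = -1.8000
  x_2 = (-5 - (4)·-1.8000) / (7) = 0.3143
Iteration 2:
  x_1 = (9 - (-3)·0.3143) / (-5) = -1.9886
  x_2 = (-5 - (4)·-1.9886) / (7) = 0.4221
Iteration 3:
  x_1 = (9 - (-3)·0.4221) / (-5) = -2.0533
  x_2 = (-5 - (4)·-2.0533) / (7) = 0.4590
Iteration 4:
  x_1 = (9 - (-3)·0.4590) / (-5) = -2.0754
  x_2 = (-5 - (4)·-2.0754) / (7) = 0.4717

(-2.0754, 0.4717)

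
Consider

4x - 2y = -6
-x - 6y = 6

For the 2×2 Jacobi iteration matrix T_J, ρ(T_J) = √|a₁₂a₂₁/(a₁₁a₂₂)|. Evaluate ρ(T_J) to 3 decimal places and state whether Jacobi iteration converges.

0.289

a₁₂a₂₁/(a₁₁a₂₂) = (-2)·(-1) / ((4)·(-6)) = -0.083333
ρ = √|-0.083333| = √0.083333 = 0.289
ρ < 1, so Jacobi converges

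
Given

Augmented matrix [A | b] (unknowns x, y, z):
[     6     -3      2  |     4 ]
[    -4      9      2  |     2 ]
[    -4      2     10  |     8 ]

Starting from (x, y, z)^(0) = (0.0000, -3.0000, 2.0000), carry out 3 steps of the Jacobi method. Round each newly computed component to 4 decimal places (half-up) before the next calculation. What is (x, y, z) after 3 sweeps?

(0.2074, 0.2074, 0.9867)

Iteration 1:
  x = (4 - (-3)·-3.0000 - (2)·2.0000) / (6) = -1.5000
  y = (2 - (-4)·0.0000 - (2)·2.0000) / (9) = -0.2222
  z = (8 - (-4)·0.0000 - (2)·-3.0000) / (10) = 1.4000
Iteration 2:
  x = (4 - (-3)·-0.2222 - (2)·1.4000) / (6) = 0.0889
  y = (2 - (-4)·-1.5000 - (2)·1.4000) / (9) = -0.7556
  z = (8 - (-4)·-1.5000 - (2)·-0.2222) / (10) = 0.2444
Iteration 3:
  x = (4 - (-3)·-0.7556 - (2)·0.2444) / (6) = 0.2074
  y = (2 - (-4)·0.0889 - (2)·0.2444) / (9) = 0.2074
  z = (8 - (-4)·0.0889 - (2)·-0.7556) / (10) = 0.9867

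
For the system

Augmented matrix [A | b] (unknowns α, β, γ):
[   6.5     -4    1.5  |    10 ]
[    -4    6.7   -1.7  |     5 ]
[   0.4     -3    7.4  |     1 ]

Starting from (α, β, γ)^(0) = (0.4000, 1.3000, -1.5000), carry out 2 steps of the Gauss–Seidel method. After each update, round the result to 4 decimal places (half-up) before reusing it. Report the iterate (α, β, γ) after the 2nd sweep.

Iteration 1:
  α = (10 - (-4)·1.3000 - (1.5)·-1.5000) / (6.5) = 2.6846
  β = (5 - (-4)·2.6846 - (-1.7)·-1.5000) / (6.7) = 1.9684
  γ = (1 - (0.4)·2.6846 - (-3)·1.9684) / (7.4) = 0.7880
Iteration 2:
  α = (10 - (-4)·1.9684 - (1.5)·0.7880) / (6.5) = 2.5679
  β = (5 - (-4)·2.5679 - (-1.7)·0.7880) / (6.7) = 2.4793
  γ = (1 - (0.4)·2.5679 - (-3)·2.4793) / (7.4) = 1.0015

(2.5679, 2.4793, 1.0015)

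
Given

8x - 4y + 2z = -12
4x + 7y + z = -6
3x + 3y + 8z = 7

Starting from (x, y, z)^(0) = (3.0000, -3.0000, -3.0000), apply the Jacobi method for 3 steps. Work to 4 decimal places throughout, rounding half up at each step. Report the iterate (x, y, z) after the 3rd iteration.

Iteration 1:
  x = (-12 - (-4)·-3.0000 - (2)·-3.0000) / (8) = -2.2500
  y = (-6 - (4)·3.0000 - (1)·-3.0000) / (7) = -2.1429
  z = (7 - (3)·3.0000 - (3)·-3.0000) / (8) = 0.8750
Iteration 2:
  x = (-12 - (-4)·-2.1429 - (2)·0.8750) / (8) = -2.7902
  y = (-6 - (4)·-2.2500 - (1)·0.8750) / (7) = 0.3036
  z = (7 - (3)·-2.2500 - (3)·-2.1429) / (8) = 2.5223
Iteration 3:
  x = (-12 - (-4)·0.3036 - (2)·2.5223) / (8) = -1.9788
  y = (-6 - (4)·-2.7902 - (1)·2.5223) / (7) = 0.3769
  z = (7 - (3)·-2.7902 - (3)·0.3036) / (8) = 1.8075

(-1.9788, 0.3769, 1.8075)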